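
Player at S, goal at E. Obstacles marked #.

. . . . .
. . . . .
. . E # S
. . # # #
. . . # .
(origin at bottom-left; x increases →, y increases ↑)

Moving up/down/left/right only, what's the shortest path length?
4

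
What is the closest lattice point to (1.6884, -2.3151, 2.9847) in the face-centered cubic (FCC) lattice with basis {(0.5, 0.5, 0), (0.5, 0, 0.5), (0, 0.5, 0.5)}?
(1.5, -2.5, 3)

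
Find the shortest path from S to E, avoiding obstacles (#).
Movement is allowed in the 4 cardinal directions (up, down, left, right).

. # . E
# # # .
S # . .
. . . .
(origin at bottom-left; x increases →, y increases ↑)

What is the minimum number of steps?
7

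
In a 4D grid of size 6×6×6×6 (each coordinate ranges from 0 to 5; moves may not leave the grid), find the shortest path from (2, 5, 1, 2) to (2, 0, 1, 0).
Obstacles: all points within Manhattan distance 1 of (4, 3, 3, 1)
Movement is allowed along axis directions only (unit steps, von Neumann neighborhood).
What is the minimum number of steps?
7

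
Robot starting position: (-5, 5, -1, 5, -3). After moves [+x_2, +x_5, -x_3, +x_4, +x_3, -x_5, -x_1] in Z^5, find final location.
(-6, 6, -1, 6, -3)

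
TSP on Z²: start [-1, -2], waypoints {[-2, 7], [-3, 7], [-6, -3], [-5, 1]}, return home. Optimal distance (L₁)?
30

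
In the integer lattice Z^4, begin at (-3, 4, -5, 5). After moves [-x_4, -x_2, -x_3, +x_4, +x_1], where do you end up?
(-2, 3, -6, 5)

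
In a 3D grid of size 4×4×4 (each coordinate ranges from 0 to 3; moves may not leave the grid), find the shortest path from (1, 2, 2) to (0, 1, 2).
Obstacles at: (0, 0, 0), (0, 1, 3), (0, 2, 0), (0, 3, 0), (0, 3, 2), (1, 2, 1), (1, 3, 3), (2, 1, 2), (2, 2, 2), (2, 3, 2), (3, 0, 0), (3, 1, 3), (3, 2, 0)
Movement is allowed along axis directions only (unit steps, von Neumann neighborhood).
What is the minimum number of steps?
2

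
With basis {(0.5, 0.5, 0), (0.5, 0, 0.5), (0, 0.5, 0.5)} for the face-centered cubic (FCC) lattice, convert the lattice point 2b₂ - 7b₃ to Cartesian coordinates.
(1, -3.5, -2.5)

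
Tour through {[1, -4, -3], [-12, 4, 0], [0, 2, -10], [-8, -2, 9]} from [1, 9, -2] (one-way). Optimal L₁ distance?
71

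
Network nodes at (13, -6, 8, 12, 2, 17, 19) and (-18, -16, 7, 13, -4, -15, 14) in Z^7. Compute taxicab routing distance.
86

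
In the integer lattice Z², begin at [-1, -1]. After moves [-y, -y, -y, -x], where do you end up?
(-2, -4)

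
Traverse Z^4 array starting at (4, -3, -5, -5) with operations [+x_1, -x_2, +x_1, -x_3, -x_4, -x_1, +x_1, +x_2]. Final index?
(6, -3, -6, -6)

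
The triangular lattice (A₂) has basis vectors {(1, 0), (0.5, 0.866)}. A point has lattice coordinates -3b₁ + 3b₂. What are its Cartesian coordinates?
(-1.5, 2.598)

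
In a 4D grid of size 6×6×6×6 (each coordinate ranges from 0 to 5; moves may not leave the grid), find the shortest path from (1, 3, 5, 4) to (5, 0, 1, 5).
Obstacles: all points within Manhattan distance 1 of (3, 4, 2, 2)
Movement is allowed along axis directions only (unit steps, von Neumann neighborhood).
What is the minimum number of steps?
12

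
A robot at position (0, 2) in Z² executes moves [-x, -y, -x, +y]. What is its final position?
(-2, 2)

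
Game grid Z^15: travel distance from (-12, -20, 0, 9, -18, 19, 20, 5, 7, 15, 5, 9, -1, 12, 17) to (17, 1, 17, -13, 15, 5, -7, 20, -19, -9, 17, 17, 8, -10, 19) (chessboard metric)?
33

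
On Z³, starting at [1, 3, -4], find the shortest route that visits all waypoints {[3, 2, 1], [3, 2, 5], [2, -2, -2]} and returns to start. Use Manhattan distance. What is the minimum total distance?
32
(one optimal route: (1, 3, -4) → (3, 2, 1) → (3, 2, 5) → (2, -2, -2) → (1, 3, -4))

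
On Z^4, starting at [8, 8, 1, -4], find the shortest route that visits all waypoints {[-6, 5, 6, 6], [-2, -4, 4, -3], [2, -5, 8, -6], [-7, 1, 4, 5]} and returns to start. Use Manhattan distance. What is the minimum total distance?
98
(one optimal route: (8, 8, 1, -4) → (-6, 5, 6, 6) → (-7, 1, 4, 5) → (-2, -4, 4, -3) → (2, -5, 8, -6) → (8, 8, 1, -4))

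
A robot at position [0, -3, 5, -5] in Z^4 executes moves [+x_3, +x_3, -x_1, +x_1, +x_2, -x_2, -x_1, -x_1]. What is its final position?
(-2, -3, 7, -5)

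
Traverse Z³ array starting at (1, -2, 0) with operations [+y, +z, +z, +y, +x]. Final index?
(2, 0, 2)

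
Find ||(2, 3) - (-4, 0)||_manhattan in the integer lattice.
9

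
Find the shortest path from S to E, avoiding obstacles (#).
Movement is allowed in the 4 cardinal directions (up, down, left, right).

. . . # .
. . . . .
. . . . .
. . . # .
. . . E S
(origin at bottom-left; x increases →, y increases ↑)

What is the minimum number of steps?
1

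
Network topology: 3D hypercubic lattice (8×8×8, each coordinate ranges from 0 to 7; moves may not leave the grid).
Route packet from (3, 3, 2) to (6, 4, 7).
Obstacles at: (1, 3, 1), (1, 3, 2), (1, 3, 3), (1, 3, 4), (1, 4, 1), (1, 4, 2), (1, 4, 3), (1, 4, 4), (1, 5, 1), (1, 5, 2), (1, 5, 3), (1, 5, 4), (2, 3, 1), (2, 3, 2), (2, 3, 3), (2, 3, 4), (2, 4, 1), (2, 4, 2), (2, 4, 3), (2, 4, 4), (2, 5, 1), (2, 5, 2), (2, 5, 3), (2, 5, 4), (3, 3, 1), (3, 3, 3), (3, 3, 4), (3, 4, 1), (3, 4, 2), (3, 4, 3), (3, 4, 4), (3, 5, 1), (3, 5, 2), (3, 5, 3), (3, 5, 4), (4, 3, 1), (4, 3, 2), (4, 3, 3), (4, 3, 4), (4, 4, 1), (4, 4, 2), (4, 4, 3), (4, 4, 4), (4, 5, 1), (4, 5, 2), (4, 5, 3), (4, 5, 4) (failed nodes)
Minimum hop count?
11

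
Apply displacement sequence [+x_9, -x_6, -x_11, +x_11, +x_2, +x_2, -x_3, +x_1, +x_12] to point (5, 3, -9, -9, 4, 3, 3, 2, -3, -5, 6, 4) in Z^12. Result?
(6, 5, -10, -9, 4, 2, 3, 2, -2, -5, 6, 5)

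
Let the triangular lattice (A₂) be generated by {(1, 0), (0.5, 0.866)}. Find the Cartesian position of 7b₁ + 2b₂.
(8, 1.732)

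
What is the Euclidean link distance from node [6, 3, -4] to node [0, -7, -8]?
12.3288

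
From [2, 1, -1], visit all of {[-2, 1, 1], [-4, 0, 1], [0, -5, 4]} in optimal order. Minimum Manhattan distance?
21
(one optimal route: (2, 1, -1) → (-2, 1, 1) → (-4, 0, 1) → (0, -5, 4))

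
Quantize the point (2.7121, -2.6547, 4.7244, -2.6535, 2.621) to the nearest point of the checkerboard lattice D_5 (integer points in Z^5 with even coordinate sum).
(3, -3, 5, -3, 2)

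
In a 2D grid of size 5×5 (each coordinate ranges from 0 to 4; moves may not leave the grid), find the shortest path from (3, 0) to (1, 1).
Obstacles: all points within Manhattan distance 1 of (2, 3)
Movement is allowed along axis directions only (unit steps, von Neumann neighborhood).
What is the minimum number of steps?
3
(one shortest path: (3, 0) → (2, 0) → (1, 0) → (1, 1))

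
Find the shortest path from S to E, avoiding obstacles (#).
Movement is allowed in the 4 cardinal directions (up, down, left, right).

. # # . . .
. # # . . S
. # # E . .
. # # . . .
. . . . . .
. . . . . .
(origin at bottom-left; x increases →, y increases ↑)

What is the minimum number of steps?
3
(one shortest path: (5, 4) → (4, 4) → (3, 4) → (3, 3))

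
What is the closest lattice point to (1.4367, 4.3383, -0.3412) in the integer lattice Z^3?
(1, 4, 0)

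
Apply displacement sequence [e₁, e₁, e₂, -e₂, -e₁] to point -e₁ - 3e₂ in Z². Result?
(0, -3)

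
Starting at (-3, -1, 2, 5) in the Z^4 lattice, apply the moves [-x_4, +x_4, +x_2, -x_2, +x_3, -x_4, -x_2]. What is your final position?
(-3, -2, 3, 4)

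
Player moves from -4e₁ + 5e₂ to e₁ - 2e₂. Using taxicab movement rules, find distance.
12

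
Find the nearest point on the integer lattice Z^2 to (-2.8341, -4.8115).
(-3, -5)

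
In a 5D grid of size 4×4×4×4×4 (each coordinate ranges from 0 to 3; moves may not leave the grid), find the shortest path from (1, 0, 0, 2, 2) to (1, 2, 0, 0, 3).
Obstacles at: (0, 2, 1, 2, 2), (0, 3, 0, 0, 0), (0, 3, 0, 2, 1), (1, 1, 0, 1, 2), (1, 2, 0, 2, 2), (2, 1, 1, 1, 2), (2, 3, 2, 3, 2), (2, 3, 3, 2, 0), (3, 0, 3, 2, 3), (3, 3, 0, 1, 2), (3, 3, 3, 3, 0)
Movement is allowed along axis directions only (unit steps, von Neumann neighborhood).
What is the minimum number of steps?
5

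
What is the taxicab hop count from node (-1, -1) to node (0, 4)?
6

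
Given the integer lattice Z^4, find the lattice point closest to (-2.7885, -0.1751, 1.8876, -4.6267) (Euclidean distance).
(-3, 0, 2, -5)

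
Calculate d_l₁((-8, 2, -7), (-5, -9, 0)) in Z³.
21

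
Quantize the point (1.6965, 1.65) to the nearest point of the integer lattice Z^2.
(2, 2)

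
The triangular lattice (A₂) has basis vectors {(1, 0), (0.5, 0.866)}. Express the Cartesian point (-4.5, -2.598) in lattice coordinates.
-3b₁ - 3b₂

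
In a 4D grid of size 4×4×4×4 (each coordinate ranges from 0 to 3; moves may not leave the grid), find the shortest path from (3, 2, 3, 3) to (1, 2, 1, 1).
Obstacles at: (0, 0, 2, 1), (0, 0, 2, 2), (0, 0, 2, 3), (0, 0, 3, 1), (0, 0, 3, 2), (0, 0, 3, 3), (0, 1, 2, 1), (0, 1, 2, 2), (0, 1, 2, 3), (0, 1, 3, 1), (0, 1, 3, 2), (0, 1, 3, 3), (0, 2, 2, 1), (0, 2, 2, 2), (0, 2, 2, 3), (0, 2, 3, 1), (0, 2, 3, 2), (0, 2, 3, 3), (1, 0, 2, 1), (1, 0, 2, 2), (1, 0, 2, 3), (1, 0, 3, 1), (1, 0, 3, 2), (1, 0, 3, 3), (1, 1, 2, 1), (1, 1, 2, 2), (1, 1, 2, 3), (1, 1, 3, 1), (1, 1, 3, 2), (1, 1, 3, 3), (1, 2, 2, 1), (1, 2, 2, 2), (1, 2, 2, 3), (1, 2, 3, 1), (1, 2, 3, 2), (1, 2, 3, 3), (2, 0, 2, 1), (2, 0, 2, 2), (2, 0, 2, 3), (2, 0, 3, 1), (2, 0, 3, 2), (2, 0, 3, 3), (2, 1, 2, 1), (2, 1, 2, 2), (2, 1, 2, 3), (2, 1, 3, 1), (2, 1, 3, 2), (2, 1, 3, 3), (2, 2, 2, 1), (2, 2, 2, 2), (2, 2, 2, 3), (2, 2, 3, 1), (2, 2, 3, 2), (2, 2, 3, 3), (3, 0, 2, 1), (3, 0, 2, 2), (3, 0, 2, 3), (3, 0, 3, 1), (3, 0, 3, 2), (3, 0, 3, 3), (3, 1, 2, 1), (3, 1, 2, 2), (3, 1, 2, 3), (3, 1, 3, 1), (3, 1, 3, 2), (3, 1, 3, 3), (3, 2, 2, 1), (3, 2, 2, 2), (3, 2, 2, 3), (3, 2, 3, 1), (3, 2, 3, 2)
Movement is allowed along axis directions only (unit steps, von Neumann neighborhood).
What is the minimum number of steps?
8
(one shortest path: (3, 2, 3, 3) → (3, 3, 3, 3) → (2, 3, 3, 3) → (1, 3, 3, 3) → (1, 3, 2, 3) → (1, 3, 1, 3) → (1, 2, 1, 3) → (1, 2, 1, 2) → (1, 2, 1, 1))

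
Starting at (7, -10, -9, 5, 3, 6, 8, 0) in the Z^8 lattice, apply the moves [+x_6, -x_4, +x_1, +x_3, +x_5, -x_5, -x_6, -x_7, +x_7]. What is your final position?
(8, -10, -8, 4, 3, 6, 8, 0)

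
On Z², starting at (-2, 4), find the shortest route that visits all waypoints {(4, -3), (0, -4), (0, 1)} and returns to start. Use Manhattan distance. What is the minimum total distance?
28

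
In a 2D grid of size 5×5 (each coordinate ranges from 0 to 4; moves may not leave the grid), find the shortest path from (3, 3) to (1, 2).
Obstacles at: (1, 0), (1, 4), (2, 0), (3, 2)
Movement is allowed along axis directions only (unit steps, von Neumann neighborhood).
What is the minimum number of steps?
3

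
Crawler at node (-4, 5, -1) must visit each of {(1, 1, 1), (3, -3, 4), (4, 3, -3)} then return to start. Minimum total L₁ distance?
46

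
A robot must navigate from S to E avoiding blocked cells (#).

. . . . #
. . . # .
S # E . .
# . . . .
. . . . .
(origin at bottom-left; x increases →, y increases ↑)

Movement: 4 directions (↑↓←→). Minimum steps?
4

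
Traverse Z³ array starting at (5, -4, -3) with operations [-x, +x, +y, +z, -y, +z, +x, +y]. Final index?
(6, -3, -1)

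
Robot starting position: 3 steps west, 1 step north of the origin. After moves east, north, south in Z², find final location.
(-2, 1)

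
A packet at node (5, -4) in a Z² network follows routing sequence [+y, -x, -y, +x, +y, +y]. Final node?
(5, -2)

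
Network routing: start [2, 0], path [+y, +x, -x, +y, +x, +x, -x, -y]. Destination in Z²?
(3, 1)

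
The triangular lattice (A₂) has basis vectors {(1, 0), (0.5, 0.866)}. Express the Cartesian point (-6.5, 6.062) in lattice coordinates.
-10b₁ + 7b₂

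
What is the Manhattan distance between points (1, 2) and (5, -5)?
11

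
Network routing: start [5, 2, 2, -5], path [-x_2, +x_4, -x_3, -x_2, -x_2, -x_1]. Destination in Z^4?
(4, -1, 1, -4)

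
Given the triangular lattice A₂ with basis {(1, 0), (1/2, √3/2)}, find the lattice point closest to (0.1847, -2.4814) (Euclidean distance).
(0.5, -2.598)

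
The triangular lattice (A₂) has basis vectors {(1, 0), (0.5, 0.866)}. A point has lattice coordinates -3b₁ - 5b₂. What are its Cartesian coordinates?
(-5.5, -4.33)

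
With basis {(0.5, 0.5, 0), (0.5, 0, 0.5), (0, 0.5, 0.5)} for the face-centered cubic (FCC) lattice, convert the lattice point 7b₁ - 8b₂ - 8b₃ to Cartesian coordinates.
(-0.5, -0.5, -8)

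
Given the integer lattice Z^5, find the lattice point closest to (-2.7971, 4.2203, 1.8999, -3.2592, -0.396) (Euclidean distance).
(-3, 4, 2, -3, 0)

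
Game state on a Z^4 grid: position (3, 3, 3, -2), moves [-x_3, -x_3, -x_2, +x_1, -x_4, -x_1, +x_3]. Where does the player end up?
(3, 2, 2, -3)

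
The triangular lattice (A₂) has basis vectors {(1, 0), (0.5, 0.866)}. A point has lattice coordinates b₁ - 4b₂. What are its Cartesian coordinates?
(-1, -3.464)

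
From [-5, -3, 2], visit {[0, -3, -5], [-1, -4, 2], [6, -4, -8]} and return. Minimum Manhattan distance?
44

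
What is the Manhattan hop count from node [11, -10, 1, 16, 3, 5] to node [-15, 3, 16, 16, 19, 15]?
80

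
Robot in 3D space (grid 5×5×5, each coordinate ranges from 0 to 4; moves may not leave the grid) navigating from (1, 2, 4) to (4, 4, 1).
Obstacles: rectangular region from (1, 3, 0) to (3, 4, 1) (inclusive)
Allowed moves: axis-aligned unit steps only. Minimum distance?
8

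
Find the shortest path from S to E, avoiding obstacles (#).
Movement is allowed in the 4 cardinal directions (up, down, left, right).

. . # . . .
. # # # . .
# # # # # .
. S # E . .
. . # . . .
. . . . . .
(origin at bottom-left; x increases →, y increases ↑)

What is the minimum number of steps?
6
(one shortest path: (1, 2) → (1, 1) → (1, 0) → (2, 0) → (3, 0) → (3, 1) → (3, 2))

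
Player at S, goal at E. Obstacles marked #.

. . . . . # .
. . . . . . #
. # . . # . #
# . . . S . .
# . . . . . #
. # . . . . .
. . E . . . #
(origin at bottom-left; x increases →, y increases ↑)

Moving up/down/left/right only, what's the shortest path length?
5
(one shortest path: (4, 3) → (3, 3) → (2, 3) → (2, 2) → (2, 1) → (2, 0))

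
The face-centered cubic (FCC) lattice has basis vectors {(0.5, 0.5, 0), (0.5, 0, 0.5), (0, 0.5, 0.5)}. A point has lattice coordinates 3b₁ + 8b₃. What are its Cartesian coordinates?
(1.5, 5.5, 4)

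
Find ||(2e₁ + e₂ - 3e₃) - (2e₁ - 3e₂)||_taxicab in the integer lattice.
7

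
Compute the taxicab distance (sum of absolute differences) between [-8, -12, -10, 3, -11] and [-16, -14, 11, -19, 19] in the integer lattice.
83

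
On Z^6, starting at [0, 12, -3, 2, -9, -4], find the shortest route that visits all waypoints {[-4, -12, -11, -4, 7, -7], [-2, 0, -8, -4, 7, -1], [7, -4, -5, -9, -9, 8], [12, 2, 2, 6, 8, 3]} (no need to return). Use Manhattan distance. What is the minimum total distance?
167
(one optimal route: (0, 12, -3, 2, -9, -4) → (7, -4, -5, -9, -9, 8) → (12, 2, 2, 6, 8, 3) → (-2, 0, -8, -4, 7, -1) → (-4, -12, -11, -4, 7, -7))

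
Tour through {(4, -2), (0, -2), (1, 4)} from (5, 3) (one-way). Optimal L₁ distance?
16
(one optimal route: (5, 3) → (1, 4) → (0, -2) → (4, -2))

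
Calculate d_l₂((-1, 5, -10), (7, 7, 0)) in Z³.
12.9615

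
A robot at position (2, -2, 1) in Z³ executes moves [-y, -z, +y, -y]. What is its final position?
(2, -3, 0)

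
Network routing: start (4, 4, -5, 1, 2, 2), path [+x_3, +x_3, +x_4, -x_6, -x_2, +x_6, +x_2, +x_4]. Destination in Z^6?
(4, 4, -3, 3, 2, 2)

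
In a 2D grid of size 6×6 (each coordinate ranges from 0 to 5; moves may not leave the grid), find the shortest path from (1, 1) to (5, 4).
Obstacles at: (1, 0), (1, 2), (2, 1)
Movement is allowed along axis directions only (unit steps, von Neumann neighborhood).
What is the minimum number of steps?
9
(one shortest path: (1, 1) → (0, 1) → (0, 2) → (0, 3) → (1, 3) → (2, 3) → (3, 3) → (4, 3) → (5, 3) → (5, 4))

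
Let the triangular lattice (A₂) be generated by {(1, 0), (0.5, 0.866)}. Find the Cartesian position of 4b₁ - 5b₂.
(1.5, -4.33)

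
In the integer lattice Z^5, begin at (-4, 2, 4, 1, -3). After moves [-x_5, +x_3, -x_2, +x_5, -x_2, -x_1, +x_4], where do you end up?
(-5, 0, 5, 2, -3)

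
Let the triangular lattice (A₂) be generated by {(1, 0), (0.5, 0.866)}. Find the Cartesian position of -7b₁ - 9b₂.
(-11.5, -7.794)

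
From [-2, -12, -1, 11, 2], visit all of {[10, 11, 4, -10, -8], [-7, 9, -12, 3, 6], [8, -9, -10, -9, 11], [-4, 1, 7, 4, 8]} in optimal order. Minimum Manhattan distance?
177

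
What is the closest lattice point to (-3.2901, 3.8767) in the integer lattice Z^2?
(-3, 4)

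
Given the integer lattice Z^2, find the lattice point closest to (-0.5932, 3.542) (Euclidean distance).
(-1, 4)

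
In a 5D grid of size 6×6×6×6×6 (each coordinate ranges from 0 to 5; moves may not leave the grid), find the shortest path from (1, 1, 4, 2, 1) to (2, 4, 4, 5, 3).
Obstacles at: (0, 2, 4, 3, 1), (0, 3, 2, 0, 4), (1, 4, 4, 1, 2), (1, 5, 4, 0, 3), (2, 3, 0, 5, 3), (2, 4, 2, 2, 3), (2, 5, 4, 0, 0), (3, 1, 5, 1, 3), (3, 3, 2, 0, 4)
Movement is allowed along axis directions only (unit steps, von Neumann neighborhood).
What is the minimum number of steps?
9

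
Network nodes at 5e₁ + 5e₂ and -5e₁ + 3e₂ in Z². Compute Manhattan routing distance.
12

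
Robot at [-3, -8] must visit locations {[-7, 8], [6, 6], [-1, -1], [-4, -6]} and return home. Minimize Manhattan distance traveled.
58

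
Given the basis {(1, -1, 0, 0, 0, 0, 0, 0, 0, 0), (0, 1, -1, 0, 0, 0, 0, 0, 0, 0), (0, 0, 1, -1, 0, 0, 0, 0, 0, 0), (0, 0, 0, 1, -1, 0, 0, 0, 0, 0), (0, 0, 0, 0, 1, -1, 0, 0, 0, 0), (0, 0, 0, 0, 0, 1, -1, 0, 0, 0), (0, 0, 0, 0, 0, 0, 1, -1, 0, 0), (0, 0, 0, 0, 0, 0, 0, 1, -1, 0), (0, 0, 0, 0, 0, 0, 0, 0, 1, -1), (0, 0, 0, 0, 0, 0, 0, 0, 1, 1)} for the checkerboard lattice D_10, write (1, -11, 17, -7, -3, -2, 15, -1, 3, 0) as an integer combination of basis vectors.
b₁ - 10b₂ + 7b₃ - 3b₅ - 5b₆ + 10b₇ + 9b₈ + 6b₉ + 6b₁₀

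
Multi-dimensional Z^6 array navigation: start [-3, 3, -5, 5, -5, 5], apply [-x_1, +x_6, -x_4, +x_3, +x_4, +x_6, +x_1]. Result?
(-3, 3, -4, 5, -5, 7)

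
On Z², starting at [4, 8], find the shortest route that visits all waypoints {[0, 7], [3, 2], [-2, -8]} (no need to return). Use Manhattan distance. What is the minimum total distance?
28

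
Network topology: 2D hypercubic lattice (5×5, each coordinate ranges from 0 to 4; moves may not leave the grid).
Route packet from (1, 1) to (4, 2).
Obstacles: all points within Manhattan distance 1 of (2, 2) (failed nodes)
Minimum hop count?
6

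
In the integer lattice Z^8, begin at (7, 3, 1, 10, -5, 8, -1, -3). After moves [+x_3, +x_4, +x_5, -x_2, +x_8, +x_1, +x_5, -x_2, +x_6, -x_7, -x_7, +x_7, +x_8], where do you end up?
(8, 1, 2, 11, -3, 9, -2, -1)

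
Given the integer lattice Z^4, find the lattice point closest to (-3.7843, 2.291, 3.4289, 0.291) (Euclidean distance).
(-4, 2, 3, 0)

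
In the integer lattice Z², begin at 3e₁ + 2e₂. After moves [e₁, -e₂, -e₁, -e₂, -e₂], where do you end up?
(3, -1)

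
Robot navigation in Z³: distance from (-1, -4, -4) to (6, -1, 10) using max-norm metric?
14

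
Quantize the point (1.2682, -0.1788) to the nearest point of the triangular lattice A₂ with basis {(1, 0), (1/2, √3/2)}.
(1, 0)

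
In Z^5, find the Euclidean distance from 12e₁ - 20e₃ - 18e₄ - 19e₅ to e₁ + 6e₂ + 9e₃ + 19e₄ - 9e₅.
49.6689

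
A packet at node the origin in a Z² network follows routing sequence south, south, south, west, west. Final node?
(-2, -3)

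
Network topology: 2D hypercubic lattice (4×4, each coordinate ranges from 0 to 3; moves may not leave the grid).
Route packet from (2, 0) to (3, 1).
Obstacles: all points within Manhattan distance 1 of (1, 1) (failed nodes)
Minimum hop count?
2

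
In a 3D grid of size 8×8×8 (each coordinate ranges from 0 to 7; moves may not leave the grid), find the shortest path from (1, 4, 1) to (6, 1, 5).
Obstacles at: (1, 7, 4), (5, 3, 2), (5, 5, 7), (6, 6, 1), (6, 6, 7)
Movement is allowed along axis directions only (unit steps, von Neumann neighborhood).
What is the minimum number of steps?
12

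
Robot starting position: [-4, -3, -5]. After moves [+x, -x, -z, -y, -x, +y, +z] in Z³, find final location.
(-5, -3, -5)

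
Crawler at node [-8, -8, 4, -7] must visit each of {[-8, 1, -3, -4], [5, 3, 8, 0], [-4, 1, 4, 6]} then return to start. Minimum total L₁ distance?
96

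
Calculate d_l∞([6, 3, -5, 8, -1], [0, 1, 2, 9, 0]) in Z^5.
7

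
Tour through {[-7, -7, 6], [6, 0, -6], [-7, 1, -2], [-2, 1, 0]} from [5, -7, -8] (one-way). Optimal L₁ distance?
48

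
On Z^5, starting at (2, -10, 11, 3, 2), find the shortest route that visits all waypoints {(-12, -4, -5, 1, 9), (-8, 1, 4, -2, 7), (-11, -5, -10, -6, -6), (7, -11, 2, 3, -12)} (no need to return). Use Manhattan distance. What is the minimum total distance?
132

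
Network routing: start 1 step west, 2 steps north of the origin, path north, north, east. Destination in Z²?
(0, 4)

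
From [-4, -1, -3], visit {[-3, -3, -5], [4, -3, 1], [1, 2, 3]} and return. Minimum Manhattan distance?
42
(one optimal route: (-4, -1, -3) → (-3, -3, -5) → (4, -3, 1) → (1, 2, 3) → (-4, -1, -3))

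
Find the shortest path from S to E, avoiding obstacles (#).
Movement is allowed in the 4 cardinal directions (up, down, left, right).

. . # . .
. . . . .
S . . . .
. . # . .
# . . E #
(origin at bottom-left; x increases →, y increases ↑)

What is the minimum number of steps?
5
(one shortest path: (0, 2) → (1, 2) → (2, 2) → (3, 2) → (3, 1) → (3, 0))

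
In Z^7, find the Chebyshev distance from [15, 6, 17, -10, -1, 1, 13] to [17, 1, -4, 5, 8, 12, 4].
21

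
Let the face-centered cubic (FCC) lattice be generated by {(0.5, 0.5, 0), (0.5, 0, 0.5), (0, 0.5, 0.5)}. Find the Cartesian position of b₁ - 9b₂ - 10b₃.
(-4, -4.5, -9.5)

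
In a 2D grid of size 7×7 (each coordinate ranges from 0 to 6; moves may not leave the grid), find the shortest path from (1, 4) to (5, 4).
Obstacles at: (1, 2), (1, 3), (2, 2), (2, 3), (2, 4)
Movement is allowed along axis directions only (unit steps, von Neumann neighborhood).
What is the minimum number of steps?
6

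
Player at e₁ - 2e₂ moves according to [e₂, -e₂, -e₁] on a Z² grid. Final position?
(0, -2)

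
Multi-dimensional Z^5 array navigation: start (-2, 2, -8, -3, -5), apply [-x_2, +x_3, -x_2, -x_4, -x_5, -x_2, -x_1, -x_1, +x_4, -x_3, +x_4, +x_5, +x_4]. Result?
(-4, -1, -8, -1, -5)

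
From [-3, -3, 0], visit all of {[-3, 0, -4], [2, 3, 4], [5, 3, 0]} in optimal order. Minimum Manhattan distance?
29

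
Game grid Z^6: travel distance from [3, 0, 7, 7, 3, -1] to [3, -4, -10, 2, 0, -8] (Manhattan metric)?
36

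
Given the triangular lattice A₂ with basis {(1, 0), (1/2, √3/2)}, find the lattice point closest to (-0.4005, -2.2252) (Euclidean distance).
(-0.5, -2.598)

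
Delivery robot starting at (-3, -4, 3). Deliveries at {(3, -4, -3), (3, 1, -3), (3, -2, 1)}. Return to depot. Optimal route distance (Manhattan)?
34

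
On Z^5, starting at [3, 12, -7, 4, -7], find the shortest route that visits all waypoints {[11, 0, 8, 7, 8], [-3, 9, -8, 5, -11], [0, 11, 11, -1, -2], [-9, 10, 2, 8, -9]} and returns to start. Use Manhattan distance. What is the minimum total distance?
166
(one optimal route: (3, 12, -7, 4, -7) → (-3, 9, -8, 5, -11) → (-9, 10, 2, 8, -9) → (11, 0, 8, 7, 8) → (0, 11, 11, -1, -2) → (3, 12, -7, 4, -7))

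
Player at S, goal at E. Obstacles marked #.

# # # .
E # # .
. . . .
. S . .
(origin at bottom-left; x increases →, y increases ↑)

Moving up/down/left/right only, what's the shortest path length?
3
(one shortest path: (1, 0) → (0, 0) → (0, 1) → (0, 2))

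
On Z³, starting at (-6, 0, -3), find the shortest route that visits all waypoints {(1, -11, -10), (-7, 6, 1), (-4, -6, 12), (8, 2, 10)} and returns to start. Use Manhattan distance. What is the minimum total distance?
118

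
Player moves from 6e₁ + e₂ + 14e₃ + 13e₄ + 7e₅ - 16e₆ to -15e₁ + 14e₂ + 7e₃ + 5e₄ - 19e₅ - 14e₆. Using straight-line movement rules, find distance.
37.4566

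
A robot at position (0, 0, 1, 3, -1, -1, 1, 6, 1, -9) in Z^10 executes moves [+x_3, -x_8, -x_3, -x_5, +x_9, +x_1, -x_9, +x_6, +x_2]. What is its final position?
(1, 1, 1, 3, -2, 0, 1, 5, 1, -9)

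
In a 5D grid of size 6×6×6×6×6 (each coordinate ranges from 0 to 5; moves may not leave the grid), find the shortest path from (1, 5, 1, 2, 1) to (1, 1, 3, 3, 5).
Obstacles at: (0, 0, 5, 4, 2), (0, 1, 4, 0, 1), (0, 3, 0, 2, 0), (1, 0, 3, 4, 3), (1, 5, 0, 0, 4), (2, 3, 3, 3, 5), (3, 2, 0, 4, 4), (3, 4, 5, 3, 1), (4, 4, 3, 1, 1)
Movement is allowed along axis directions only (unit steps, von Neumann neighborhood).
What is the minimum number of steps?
11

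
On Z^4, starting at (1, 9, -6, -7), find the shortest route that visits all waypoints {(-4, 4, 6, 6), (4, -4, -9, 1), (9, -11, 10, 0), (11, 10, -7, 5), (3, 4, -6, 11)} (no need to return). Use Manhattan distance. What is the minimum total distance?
135
(one optimal route: (1, 9, -6, -7) → (11, 10, -7, 5) → (4, -4, -9, 1) → (3, 4, -6, 11) → (-4, 4, 6, 6) → (9, -11, 10, 0))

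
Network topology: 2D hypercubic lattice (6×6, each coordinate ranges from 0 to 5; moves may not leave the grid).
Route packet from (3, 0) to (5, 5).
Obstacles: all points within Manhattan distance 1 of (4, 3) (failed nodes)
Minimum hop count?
9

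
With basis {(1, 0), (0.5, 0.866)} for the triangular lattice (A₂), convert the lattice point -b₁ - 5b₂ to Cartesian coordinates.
(-3.5, -4.33)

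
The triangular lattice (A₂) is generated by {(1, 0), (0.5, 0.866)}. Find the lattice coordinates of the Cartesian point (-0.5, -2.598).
b₁ - 3b₂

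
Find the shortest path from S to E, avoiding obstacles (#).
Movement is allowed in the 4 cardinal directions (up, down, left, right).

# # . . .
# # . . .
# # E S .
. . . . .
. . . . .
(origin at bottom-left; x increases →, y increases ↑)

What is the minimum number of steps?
1
(one shortest path: (3, 2) → (2, 2))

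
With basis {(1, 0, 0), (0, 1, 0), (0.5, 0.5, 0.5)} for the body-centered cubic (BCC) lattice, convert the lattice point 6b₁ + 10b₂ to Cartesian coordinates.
(6, 10, 0)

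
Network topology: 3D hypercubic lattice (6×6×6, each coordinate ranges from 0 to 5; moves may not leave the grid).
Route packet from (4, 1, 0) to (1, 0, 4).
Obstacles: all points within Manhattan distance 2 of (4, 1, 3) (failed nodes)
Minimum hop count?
8
(one shortest path: (4, 1, 0) → (3, 1, 0) → (2, 1, 0) → (1, 1, 0) → (1, 0, 0) → (1, 0, 1) → (1, 0, 2) → (1, 0, 3) → (1, 0, 4))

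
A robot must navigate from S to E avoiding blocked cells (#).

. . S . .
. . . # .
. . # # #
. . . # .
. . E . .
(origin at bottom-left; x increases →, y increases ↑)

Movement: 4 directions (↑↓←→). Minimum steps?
6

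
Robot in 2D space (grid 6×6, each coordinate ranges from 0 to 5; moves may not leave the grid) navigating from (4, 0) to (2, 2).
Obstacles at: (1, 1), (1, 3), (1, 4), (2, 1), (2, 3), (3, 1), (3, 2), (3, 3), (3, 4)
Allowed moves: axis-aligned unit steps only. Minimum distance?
8
(one shortest path: (4, 0) → (3, 0) → (2, 0) → (1, 0) → (0, 0) → (0, 1) → (0, 2) → (1, 2) → (2, 2))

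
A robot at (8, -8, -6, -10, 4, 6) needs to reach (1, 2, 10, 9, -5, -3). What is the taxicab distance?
70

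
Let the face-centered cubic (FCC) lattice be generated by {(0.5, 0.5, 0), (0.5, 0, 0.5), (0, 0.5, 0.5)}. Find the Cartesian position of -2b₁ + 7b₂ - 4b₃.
(2.5, -3, 1.5)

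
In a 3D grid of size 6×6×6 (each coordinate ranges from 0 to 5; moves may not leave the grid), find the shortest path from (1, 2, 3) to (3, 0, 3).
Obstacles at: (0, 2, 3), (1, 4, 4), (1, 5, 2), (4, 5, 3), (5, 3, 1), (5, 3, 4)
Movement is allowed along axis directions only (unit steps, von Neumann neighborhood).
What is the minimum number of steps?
4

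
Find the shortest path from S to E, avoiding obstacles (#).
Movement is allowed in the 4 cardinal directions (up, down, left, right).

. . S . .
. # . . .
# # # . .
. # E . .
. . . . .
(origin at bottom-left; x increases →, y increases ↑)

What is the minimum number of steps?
5
(one shortest path: (2, 4) → (3, 4) → (3, 3) → (3, 2) → (3, 1) → (2, 1))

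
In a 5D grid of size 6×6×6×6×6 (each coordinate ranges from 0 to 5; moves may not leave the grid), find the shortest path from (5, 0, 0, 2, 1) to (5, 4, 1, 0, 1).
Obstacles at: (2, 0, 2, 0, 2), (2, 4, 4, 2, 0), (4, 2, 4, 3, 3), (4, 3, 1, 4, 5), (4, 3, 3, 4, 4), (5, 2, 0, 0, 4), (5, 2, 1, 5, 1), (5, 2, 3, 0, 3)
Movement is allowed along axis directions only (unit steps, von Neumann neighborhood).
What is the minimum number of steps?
7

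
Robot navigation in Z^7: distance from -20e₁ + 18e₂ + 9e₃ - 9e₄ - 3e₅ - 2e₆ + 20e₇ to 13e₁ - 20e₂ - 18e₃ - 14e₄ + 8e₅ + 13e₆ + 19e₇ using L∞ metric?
38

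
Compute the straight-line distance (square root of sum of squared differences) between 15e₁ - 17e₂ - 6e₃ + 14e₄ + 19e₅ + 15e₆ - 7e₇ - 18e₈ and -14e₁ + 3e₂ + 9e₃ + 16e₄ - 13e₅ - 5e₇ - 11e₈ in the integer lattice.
52.6498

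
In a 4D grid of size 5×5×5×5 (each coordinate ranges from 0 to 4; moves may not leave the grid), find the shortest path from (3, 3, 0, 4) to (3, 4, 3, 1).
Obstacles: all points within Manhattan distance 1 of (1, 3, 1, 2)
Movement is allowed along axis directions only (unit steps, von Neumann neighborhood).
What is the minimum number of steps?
7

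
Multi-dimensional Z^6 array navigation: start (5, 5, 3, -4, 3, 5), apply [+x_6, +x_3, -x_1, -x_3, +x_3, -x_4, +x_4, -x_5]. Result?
(4, 5, 4, -4, 2, 6)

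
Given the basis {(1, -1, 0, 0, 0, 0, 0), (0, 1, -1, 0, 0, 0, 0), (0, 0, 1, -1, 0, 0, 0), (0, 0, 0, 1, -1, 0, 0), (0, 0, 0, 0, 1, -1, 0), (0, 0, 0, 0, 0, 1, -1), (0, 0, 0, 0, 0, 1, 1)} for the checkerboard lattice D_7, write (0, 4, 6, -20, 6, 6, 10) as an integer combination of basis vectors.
4b₂ + 10b₃ - 10b₄ - 4b₅ - 4b₆ + 6b₇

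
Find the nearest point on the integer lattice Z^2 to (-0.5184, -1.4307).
(-1, -1)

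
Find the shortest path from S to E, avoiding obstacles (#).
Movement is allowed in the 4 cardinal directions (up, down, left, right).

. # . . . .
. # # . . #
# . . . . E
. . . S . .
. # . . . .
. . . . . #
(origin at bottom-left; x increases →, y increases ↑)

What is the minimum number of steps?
3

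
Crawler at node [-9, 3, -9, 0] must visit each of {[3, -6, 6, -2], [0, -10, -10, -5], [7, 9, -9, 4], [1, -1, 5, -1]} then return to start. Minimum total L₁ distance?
124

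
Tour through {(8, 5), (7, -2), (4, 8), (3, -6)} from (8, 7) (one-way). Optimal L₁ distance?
28
(one optimal route: (8, 7) → (4, 8) → (8, 5) → (7, -2) → (3, -6))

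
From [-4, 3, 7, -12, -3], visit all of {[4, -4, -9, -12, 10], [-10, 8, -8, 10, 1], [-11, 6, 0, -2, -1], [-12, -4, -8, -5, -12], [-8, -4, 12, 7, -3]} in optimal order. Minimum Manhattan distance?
180
(one optimal route: (-4, 3, 7, -12, -3) → (-8, -4, 12, 7, -3) → (-10, 8, -8, 10, 1) → (-11, 6, 0, -2, -1) → (-12, -4, -8, -5, -12) → (4, -4, -9, -12, 10))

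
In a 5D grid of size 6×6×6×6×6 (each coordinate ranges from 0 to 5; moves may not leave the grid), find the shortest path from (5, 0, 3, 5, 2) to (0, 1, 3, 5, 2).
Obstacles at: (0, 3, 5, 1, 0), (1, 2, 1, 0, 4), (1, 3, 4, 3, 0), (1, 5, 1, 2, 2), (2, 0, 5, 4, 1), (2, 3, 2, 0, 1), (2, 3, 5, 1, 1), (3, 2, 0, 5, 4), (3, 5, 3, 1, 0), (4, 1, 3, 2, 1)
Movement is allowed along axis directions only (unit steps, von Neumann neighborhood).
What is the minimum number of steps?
6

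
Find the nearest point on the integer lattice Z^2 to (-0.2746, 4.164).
(0, 4)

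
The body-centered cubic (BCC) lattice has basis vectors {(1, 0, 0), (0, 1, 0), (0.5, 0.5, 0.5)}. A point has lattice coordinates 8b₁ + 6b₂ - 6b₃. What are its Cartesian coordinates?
(5, 3, -3)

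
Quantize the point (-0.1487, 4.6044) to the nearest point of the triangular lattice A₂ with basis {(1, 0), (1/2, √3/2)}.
(-0.5, 4.33)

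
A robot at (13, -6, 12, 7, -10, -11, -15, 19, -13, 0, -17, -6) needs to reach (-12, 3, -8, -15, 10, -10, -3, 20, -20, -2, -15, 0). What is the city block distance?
127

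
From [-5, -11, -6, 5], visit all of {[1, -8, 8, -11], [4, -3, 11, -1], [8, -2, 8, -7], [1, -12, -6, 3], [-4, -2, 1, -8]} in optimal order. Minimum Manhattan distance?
94
(one optimal route: (-5, -11, -6, 5) → (1, -12, -6, 3) → (4, -3, 11, -1) → (8, -2, 8, -7) → (1, -8, 8, -11) → (-4, -2, 1, -8))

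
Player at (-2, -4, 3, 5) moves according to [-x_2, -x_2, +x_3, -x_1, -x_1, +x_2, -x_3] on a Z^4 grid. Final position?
(-4, -5, 3, 5)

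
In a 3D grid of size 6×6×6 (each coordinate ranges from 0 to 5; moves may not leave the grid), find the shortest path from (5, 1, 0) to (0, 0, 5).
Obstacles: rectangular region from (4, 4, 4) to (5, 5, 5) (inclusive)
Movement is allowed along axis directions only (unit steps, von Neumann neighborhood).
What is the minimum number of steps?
11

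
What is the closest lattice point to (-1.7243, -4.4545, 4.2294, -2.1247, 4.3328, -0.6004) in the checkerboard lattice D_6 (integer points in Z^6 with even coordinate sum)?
(-2, -5, 4, -2, 4, -1)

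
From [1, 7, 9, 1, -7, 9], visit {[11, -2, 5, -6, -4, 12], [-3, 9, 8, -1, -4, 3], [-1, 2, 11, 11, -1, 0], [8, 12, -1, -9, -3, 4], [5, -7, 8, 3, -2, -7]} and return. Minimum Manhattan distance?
198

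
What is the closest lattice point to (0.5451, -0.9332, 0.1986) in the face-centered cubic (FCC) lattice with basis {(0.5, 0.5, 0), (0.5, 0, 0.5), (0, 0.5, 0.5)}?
(0.5, -1, 0.5)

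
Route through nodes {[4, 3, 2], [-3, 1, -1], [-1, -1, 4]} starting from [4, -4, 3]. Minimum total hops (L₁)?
28
(one optimal route: (4, -4, 3) → (4, 3, 2) → (-1, -1, 4) → (-3, 1, -1))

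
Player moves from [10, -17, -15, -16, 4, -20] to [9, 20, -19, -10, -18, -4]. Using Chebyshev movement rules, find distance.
37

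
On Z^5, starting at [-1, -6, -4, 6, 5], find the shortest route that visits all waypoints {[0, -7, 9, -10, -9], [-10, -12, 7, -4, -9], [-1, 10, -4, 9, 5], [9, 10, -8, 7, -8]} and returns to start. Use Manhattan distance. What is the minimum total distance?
182
(one optimal route: (-1, -6, -4, 6, 5) → (-10, -12, 7, -4, -9) → (0, -7, 9, -10, -9) → (9, 10, -8, 7, -8) → (-1, 10, -4, 9, 5) → (-1, -6, -4, 6, 5))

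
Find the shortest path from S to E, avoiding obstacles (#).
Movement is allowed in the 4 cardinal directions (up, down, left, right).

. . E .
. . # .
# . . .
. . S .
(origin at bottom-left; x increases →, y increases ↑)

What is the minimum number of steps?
5
(one shortest path: (2, 0) → (1, 0) → (1, 1) → (1, 2) → (1, 3) → (2, 3))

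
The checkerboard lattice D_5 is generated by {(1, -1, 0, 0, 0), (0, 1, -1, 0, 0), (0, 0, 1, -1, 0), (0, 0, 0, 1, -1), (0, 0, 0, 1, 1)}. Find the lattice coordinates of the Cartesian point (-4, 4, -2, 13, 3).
-4b₁ - 2b₃ + 4b₄ + 7b₅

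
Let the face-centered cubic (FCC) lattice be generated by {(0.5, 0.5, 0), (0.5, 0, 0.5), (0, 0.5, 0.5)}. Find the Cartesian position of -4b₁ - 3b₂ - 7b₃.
(-3.5, -5.5, -5)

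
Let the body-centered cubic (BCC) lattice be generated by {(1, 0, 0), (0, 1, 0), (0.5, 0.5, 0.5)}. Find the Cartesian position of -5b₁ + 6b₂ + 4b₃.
(-3, 8, 2)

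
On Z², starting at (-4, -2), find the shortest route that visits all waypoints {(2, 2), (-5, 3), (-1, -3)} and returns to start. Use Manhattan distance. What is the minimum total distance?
26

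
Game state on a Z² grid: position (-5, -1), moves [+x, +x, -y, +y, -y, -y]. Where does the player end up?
(-3, -3)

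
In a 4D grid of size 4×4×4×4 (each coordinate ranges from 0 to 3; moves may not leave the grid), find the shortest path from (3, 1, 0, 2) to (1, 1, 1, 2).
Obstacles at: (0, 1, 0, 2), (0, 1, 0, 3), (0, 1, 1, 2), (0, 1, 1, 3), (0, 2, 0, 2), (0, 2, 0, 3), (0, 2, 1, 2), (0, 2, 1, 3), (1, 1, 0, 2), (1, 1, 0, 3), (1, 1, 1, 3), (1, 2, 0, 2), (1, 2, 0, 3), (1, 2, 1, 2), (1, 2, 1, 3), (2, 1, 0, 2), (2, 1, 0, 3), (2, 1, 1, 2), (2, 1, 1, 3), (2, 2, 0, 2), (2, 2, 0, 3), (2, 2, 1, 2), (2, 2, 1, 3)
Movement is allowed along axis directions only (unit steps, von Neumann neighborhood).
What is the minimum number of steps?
5
(one shortest path: (3, 1, 0, 2) → (3, 0, 0, 2) → (2, 0, 0, 2) → (1, 0, 0, 2) → (1, 0, 1, 2) → (1, 1, 1, 2))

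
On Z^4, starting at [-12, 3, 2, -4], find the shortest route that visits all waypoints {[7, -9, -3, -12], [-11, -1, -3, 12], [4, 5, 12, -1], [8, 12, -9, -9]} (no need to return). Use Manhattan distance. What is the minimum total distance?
146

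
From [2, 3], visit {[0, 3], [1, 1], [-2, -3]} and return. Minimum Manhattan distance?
20
(one optimal route: (2, 3) → (0, 3) → (-2, -3) → (1, 1) → (2, 3))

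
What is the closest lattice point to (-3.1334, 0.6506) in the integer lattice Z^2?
(-3, 1)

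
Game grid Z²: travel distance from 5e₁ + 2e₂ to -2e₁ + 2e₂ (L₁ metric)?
7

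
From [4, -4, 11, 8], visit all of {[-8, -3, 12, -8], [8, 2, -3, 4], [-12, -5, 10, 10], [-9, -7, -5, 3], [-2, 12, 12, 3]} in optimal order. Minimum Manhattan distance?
142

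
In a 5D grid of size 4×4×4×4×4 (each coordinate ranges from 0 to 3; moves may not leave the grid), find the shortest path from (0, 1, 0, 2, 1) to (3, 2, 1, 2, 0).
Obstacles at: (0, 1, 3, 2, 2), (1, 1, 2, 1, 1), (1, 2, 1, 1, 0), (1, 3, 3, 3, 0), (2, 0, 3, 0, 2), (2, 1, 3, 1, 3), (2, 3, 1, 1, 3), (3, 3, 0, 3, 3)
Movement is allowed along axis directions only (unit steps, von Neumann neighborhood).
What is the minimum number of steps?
6
(one shortest path: (0, 1, 0, 2, 1) → (1, 1, 0, 2, 1) → (2, 1, 0, 2, 1) → (3, 1, 0, 2, 1) → (3, 2, 0, 2, 1) → (3, 2, 1, 2, 1) → (3, 2, 1, 2, 0))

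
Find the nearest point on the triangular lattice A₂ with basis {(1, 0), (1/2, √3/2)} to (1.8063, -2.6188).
(1.5, -2.598)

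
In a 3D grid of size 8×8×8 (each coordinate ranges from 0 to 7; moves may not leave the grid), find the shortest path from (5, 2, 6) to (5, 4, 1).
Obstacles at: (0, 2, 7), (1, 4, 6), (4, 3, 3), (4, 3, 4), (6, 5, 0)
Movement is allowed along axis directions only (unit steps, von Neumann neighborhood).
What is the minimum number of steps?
7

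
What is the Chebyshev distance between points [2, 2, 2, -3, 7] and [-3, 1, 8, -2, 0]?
7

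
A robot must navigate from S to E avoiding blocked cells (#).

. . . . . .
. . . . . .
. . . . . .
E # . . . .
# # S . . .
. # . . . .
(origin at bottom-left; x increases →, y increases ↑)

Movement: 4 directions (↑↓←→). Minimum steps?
5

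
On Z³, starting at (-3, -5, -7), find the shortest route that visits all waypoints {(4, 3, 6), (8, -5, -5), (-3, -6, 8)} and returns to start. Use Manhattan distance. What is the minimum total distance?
70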